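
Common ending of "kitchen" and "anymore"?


Word 1: "kitchen"
Word 2: "anymore"
Comparing from end:
  Pos -1: 'n' != 'e' (stop)
LCS = "" (length 0)


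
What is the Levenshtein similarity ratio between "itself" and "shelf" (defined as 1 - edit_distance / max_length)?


Word 1: "itself" (length 6)
Word 2: "shelf" (length 5)
One optimal edit sequence:
  1. delete 'i'  (+1)
  2. substitute 't' -> 's'  (+1)
  3. substitute 's' -> 'h'  (+1)
  4. keep 'e'
  5. keep 'l'
  6. keep 'f'
Edit distance = 3
Max length = max(6, 5) = 6
Similarity = 1 - 3/6
= 0.5000


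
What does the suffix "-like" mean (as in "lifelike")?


Suffix: -like
As in: lifelike -> life + -like
Meaning = resembling


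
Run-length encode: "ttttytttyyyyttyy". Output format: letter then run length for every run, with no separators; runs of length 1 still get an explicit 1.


String: "ttttytttyyyyttyy"
Scanning for consecutive runs:
  't' x 4
  'y' x 1
  't' x 3
  'y' x 4
  't' x 2
  'y' x 2
RLE = "t4y1t3y4t2y2"


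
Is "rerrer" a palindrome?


Word: "rerrer"
Reversed: "rerrer"
Forward == Backward? rerrer == rerrer
Palindrome = Yes


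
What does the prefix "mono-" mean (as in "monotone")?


Prefix: mono-
As in: monotone -> mono- + tone
Meaning = one


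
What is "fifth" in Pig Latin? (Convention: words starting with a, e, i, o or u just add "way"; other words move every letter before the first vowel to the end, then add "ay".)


Word: "fifth"
Starts with consonant(s) → move to end, add 'ay'
Consonant cluster: "f"
Pig Latin = "ifthfay"


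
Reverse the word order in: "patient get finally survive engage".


Original: "patient get finally survive engage"
Words (1..n): patient | get | finally | survive | engage
Reversed (n..1): engage | survive | finally | get | patient
Result = "engage survive finally get patient"


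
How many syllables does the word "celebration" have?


Word: "celebration"
Syllable breakdown: cel-e-bra-tion
Counting: 4 parts
= 4 syllables


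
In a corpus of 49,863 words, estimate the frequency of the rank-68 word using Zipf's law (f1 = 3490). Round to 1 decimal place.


Zipf's law: f(r) = f(1) / r
f(1) = 3490
f(68) = 3490 / 68
= 51.3 occurrences


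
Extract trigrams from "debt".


Word: "debt" (length 4)
Number of trigrams = 4 - 3 + 1 = 2
  Position 0: "deb"
  Position 1: "ebt"
Trigrams = "deb", "ebt"


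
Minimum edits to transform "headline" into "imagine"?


Word 1: "headline" (length 8)
Word 2: "imagine" (length 7)
One optimal edit sequence (insert/delete/substitute each cost 1):
  1. substitute 'h' -> 'i'  (+1)
  2. substitute 'e' -> 'm'  (+1)
  3. keep 'a'
  4. delete 'd'  (+1)
  5. substitute 'l' -> 'g'  (+1)
  6. keep 'i'
  7. keep 'n'
  8. keep 'e'
Total edit operations: 4
Edit distance = 4


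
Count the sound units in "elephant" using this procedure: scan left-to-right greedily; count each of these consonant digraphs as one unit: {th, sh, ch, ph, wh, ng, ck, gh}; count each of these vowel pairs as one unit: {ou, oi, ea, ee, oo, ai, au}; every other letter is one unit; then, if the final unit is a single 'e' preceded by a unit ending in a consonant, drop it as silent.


Word: "elephant" (8 letters)
Left-to-right scan:
  1. 'e' (letter)
  2. 'l' (letter)
  3. 'e' (letter)
  4. 'ph' (digraph)
  5. 'a' (letter)
  6. 'n' (letter)
  7. 't' (letter)
Units from scan: 7
Sound units = 7 units


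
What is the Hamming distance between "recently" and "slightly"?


Comparing character by character (same length = 8):
  Pos 0: 'r' vs 's' !=
  Pos 1: 'e' vs 'l' !=
  Pos 2: 'c' vs 'i' !=
  Pos 3: 'e' vs 'g' !=
  Pos 4: 'n' vs 'h' !=
  Pos 5: 't' vs 't' =
  Pos 6: 'l' vs 'l' =
  Pos 7: 'y' vs 'y' =
Hamming distance = 5


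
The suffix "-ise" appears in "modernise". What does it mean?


Suffix: -ise
Example: modernise (modern + -ise)
Meaning = to make


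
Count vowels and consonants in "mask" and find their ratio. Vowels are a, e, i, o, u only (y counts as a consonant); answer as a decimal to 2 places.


Word: "mask"
Vowels (a,e,i,o,u): 1
Consonants: 3
Ratio = 1/3
= 0.33


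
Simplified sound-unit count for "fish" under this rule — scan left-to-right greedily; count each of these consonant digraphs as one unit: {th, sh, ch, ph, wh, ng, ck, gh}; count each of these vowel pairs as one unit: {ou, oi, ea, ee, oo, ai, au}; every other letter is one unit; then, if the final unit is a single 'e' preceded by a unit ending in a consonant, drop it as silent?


Word: "fish" (4 letters)
Left-to-right scan:
  1. 'f' (letter)
  2. 'i' (letter)
  3. 'sh' (digraph)
Units from scan: 3
Sound units = 3 units


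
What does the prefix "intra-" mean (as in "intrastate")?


Prefix: intra-
As in: intrastate -> intra- + state
Meaning = within


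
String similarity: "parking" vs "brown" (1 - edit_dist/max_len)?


Word 1: "parking" (length 7)
Word 2: "brown" (length 5)
One optimal edit sequence:
  1. delete 'p'  (+1)
  2. substitute 'a' -> 'b'  (+1)
  3. keep 'r'
  4. substitute 'k' -> 'o'  (+1)
  5. substitute 'i' -> 'w'  (+1)
  6. keep 'n'
  7. delete 'g'  (+1)
Edit distance = 5
Max length = max(7, 5) = 7
Similarity = 1 - 5/7
= 0.2857


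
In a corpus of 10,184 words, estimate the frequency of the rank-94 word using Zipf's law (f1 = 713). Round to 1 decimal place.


Zipf's law: f(r) = f(1) / r
f(1) = 713
f(94) = 713 / 94
= 7.6 occurrences


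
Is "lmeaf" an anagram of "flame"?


Word 1: "flame" → sorted: aeflm
Word 2: "lmeaf" → sorted: aeflm
Same letters? aeflm == aeflm
Anagram = Yes


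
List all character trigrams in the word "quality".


Word: "quality" (length 7)
Number of trigrams = 7 - 3 + 1 = 5
  Position 0: "qua"
  Position 1: "ual"
  Position 2: "ali"
  Position 3: "lit"
  Position 4: "ity"
Trigrams = "qua", "ual", "ali", "lit", "ity"


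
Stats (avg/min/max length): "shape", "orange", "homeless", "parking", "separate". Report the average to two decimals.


Lengths: "shape"=5, "orange"=6, "homeless"=8, "parking"=7, "separate"=8
Sum = 34, Count = 5
Average = 34/5 = 6.80
= avg=6.80, min=5, max=8


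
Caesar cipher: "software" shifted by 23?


Word: "software"
Shift: 23
Each letter → (letter + shift) mod 26:
  's' (18) + 23 = 15 → 'p'
  'o' (14) + 23 = 11 → 'l'
  'f' (5) + 23 = 2 → 'c'
  't' (19) + 23 = 16 → 'q'
  'w' (22) + 23 = 19 → 't'
  'a' (0) + 23 = 23 → 'x'
  'r' (17) + 23 = 14 → 'o'
  'e' (4) + 23 = 1 → 'b'
Result = "plcqtxob"


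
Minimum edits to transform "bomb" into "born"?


Word 1: "bomb" (length 4)
Word 2: "born" (length 4)
One optimal edit sequence (insert/delete/substitute each cost 1):
  1. keep 'b'
  2. keep 'o'
  3. substitute 'm' -> 'r'  (+1)
  4. substitute 'b' -> 'n'  (+1)
Total edit operations: 2
Edit distance = 2


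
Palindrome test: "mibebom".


Word: "mibebom"
Reversed: "mobebim"
Forward == Backward? mibebom != mobebim
Palindrome = No


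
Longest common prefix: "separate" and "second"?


Word 1: "separate"
Word 2: "second"
Comparing from start:
  Pos 0: 's' == 's'
  Pos 1: 'e' == 'e'
  Pos 2: 'p' != 'c' (stop)
LCP = "se" (length 2)


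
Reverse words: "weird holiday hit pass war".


Original: "weird holiday hit pass war"
Words (1..n): weird | holiday | hit | pass | war
Reversed (n..1): war | pass | hit | holiday | weird
Result = "war pass hit holiday weird"


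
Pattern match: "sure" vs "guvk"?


Pattern of "sure": [0, 1, 2, 3]
Pattern of "guvk": [0, 1, 2, 3]
Patterns match
Same pattern = Yes


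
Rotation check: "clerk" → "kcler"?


Word: "clerk", Candidate: "kcler"
Method: check if candidate is substring of word+word
"clerkclerk" contains "kcler"? Yes
Is rotation = Yes


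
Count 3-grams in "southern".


Word: "southern" (length 8)
Number of 3-grams = length - 3 + 1 = 8 - 3 + 1
= 6


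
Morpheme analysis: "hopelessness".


Word: "hopelessness"
Morphemes: hope + -less + -ness
Each morpheme carries meaning
= 3 morphemes


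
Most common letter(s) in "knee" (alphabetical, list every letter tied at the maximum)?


Word: "knee"
Letter counts:
  'e': 2
  'k': 1
  'n': 1
Maximum count = 2
Most frequent = 'e' (2 times each)


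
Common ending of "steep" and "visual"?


Word 1: "steep"
Word 2: "visual"
Comparing from end:
  Pos -1: 'p' != 'l' (stop)
LCS = "" (length 0)


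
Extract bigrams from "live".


Word: "live" (length 4)
Number of bigrams = 4 - 2 + 1 = 3
  Position 0: "li"
  Position 1: "iv"
  Position 2: "ve"
Bigrams = "li", "iv", "ve"


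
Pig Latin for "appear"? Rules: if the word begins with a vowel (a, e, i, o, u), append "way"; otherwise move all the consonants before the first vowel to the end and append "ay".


Word: "appear"
Starts with vowel → add 'way'
Pig Latin = "appearway"


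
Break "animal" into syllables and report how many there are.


Word: "animal"
Syllable breakdown: an · i · mal
Counting: 3 parts
= 3 syllables


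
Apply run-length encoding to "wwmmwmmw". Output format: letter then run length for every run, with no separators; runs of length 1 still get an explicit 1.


String: "wwmmwmmw"
Scanning for consecutive runs:
  'w' x 2
  'm' x 2
  'w' x 1
  'm' x 2
  'w' x 1
RLE = "w2m2w1m2w1"


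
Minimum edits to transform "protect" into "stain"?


Word 1: "protect" (length 7)
Word 2: "stain" (length 5)
One optimal edit sequence (insert/delete/substitute each cost 1):
  1. delete 'p'  (+1)
  2. delete 'r'  (+1)
  3. substitute 'o' -> 's'  (+1)
  4. keep 't'
  5. substitute 'e' -> 'a'  (+1)
  6. substitute 'c' -> 'i'  (+1)
  7. substitute 't' -> 'n'  (+1)
Total edit operations: 6
Edit distance = 6


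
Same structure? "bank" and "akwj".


Pattern of "bank": [0, 1, 2, 3]
Pattern of "akwj": [0, 1, 2, 3]
Patterns match
Same pattern = Yes


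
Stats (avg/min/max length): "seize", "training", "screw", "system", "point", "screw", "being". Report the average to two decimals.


Lengths: "seize"=5, "training"=8, "screw"=5, "system"=6, "point"=5, "screw"=5, "being"=5
Sum = 39, Count = 7
Average = 39/7 = 5.57
= avg=5.57, min=5, max=8


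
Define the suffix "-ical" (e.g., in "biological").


Suffix: -ical
Example: biological = biology + -ical, with a spelling change
Meaning = relating to


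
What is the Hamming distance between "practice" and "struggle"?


Comparing character by character (same length = 8):
  Pos 0: 'p' vs 's' !=
  Pos 1: 'r' vs 't' !=
  Pos 2: 'a' vs 'r' !=
  Pos 3: 'c' vs 'u' !=
  Pos 4: 't' vs 'g' !=
  Pos 5: 'i' vs 'g' !=
  Pos 6: 'c' vs 'l' !=
  Pos 7: 'e' vs 'e' =
Hamming distance = 7


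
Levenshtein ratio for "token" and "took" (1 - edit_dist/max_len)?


Word 1: "token" (length 5)
Word 2: "took" (length 4)
One optimal edit sequence:
  1. keep 't'
  2. keep 'o'
  3. delete 'k'  (+1)
  4. substitute 'e' -> 'o'  (+1)
  5. substitute 'n' -> 'k'  (+1)
Edit distance = 3
Max length = max(5, 4) = 5
Similarity = 1 - 3/5
= 0.4000


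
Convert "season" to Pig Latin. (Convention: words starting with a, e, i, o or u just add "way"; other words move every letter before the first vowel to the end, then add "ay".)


Word: "season"
Starts with consonant(s) → move to end, add 'ay'
Consonant cluster: "s"
Pig Latin = "easonsay"


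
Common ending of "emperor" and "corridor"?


Word 1: "emperor"
Word 2: "corridor"
Comparing from end:
  Pos -1: 'r' == 'r'
  Pos -2: 'o' == 'o'
  Pos -3: 'r' != 'd' (stop)
LCS = "or" (length 2)


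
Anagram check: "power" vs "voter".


Word 1: "power" → sorted: eoprw
Word 2: "voter" → sorted: eortv
Same letters? eoprw != eortv
Anagram = No


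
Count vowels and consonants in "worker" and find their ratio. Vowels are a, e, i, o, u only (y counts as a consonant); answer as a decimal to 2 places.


Word: "worker"
Vowels (a,e,i,o,u): 2
Consonants: 4
Ratio = 2/4
= 0.50


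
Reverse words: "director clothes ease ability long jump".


Original: "director clothes ease ability long jump"
Words (1..n): director | clothes | ease | ability | long | jump
Reversed (n..1): jump | long | ability | ease | clothes | director
Result = "jump long ability ease clothes director"


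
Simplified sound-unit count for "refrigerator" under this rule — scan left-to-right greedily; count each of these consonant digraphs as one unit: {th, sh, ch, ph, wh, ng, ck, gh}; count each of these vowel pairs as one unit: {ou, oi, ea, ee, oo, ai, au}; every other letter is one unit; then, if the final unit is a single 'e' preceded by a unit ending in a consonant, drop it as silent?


Word: "refrigerator" (12 letters)
Left-to-right scan:
  (1) 'r' (letter)
  (2) 'e' (letter)
  (3) 'f' (letter)
  (4) 'r' (letter)
  (5) 'i' (letter)
  (6) 'g' (letter)
  (7) 'e' (letter)
  (8) 'r' (letter)
  (9) 'a' (letter)
  (10) 't' (letter)
  (11) 'o' (letter)
  (12) 'r' (letter)
Units from scan: 12
Sound units = 12 units


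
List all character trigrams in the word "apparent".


Word: "apparent" (length 8)
Number of trigrams = 8 - 3 + 1 = 6
  Position 0: "app"
  Position 1: "ppa"
  Position 2: "par"
  Position 3: "are"
  Position 4: "ren"
  Position 5: "ent"
Trigrams = "app", "ppa", "par", "are", "ren", "ent"


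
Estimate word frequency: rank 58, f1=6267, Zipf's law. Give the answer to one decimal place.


Zipf's law: f(r) = f(1) / r
f(1) = 6267
f(58) = 6267 / 58
= 108.1 occurrences


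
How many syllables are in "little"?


Word: "little"
Syllable breakdown: lit / tle
Counting: 2 parts
= 2 syllables


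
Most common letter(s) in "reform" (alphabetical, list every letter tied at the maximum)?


Word: "reform"
Letter counts:
  'e': 1
  'f': 1
  'm': 1
  'o': 1
  'r': 2
Maximum count = 2
Most frequent = 'r' (2 times each)


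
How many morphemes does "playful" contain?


Word: "playful"
Morphemes: play / -ful
Each morpheme carries meaning
= 2 morphemes


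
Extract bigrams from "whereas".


Word: "whereas" (length 7)
Number of bigrams = 7 - 2 + 1 = 6
  Position 0: "wh"
  Position 1: "he"
  Position 2: "er"
  Position 3: "re"
  Position 4: "ea"
  Position 5: "as"
Bigrams = "wh", "he", "er", "re", "ea", "as"


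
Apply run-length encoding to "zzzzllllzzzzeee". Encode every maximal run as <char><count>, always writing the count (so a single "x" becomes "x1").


String: "zzzzllllzzzzeee"
Scanning for consecutive runs:
  'z' x 4
  'l' x 4
  'z' x 4
  'e' x 3
RLE = "z4l4z4e3"


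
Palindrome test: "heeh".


Word: "heeh"
Reversed: "heeh"
Forward == Backward? heeh == heeh
Palindrome = Yes


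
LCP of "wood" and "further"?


Word 1: "wood"
Word 2: "further"
Comparing from start:
  Pos 0: 'w' != 'f' (stop)
LCP = "" (length 0)


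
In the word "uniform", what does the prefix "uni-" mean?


Prefix: uni-
As in: uniform -> uni- + form
Meaning = one


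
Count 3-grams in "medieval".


Word: "medieval" (length 8)
Number of 3-grams = length - 3 + 1 = 8 - 3 + 1
= 6


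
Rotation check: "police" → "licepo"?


Word: "police", Candidate: "licepo"
Method: check if candidate is substring of word+word
"policepolice" contains "licepo"? Yes
Is rotation = Yes


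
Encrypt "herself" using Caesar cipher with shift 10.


Word: "herself"
Shift: 10
Each letter → (letter + shift) mod 26:
  'h' (7) + 10 = 17 → 'r'
  'e' (4) + 10 = 14 → 'o'
  'r' (17) + 10 = 1 → 'b'
  's' (18) + 10 = 2 → 'c'
  'e' (4) + 10 = 14 → 'o'
  'l' (11) + 10 = 21 → 'v'
  'f' (5) + 10 = 15 → 'p'
Result = "robcovp"


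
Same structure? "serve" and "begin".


Pattern of "serve": [0, 1, 2, 3, 1]
Pattern of "begin": [0, 1, 2, 3, 4]
Patterns do not match
Same pattern = No


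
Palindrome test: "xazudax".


Word: "xazudax"
Reversed: "xaduzax"
Forward == Backward? xazudax != xaduzax
Palindrome = No


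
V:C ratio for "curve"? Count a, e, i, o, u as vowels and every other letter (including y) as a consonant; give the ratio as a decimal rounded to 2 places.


Word: "curve"
Vowels (a,e,i,o,u): 2
Consonants: 3
Ratio = 2/3
= 0.67


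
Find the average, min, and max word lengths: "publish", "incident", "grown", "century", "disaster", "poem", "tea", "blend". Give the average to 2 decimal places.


Lengths: "publish"=7, "incident"=8, "grown"=5, "century"=7, "disaster"=8, "poem"=4, "tea"=3, "blend"=5
Sum = 47, Count = 8
Average = 47/8 = 5.88
= avg=5.88, min=3, max=8


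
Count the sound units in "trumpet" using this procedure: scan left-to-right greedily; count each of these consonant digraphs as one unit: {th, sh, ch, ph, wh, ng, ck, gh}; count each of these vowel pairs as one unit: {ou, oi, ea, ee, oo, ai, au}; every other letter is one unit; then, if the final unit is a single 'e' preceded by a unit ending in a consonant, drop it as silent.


Word: "trumpet" (7 letters)
Left-to-right scan:
  1. 't' (letter)
  2. 'r' (letter)
  3. 'u' (letter)
  4. 'm' (letter)
  5. 'p' (letter)
  6. 'e' (letter)
  7. 't' (letter)
Units from scan: 7
Sound units = 7 units


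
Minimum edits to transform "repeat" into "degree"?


Word 1: "repeat" (length 6)
Word 2: "degree" (length 6)
One optimal edit sequence (insert/delete/substitute each cost 1):
  1. substitute 'r' -> 'd'  (+1)
  2. keep 'e'
  3. substitute 'p' -> 'g'  (+1)
  4. substitute 'e' -> 'r'  (+1)
  5. substitute 'a' -> 'e'  (+1)
  6. substitute 't' -> 'e'  (+1)
Total edit operations: 5
Edit distance = 5


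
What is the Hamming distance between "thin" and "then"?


Comparing character by character (same length = 4):
  Pos 0: 't' vs 't' =
  Pos 1: 'h' vs 'h' =
  Pos 2: 'i' vs 'e' !=
  Pos 3: 'n' vs 'n' =
Hamming distance = 1


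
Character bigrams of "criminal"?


Word: "criminal" (length 8)
Number of bigrams = 8 - 2 + 1 = 7
  Position 0: "cr"
  Position 1: "ri"
  Position 2: "im"
  Position 3: "mi"
  Position 4: "in"
  Position 5: "na"
  Position 6: "al"
Bigrams = "cr", "ri", "im", "mi", "in", "na", "al"


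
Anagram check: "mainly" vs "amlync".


Word 1: "mainly" → sorted: ailmny
Word 2: "amlync" → sorted: aclmny
Same letters? ailmny != aclmny
Anagram = No


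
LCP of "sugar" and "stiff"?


Word 1: "sugar"
Word 2: "stiff"
Comparing from start:
  Pos 0: 's' == 's'
  Pos 1: 'u' != 't' (stop)
LCP = "s" (length 1)


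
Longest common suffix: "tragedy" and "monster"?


Word 1: "tragedy"
Word 2: "monster"
Comparing from end:
  Pos -1: 'y' != 'r' (stop)
LCS = "" (length 0)


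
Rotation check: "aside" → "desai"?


Word: "aside", Candidate: "desai"
Method: check if candidate is substring of word+word
"asideaside" contains "desai"? No
Is rotation = No


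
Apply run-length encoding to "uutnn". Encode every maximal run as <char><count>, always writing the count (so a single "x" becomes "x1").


String: "uutnn"
Scanning for consecutive runs:
  'u' x 2
  't' x 1
  'n' x 2
RLE = "u2t1n2"


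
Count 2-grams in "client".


Word: "client" (length 6)
Number of 2-grams = length - 2 + 1 = 6 - 2 + 1
= 5


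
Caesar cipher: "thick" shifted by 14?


Word: "thick"
Shift: 14
Each letter → (letter + shift) mod 26:
  't' (19) + 14 = 7 → 'h'
  'h' (7) + 14 = 21 → 'v'
  'i' (8) + 14 = 22 → 'w'
  'c' (2) + 14 = 16 → 'q'
  'k' (10) + 14 = 24 → 'y'
Result = "hvwqy"


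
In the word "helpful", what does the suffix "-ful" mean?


Suffix: -ful
Example: helpful = help + -ful
Meaning = full of


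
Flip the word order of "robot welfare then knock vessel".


Original: "robot welfare then knock vessel"
Words (1..n): robot | welfare | then | knock | vessel
Reversed (n..1): vessel | knock | then | welfare | robot
Result = "vessel knock then welfare robot"


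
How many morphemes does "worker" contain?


Word: "worker"
Morphemes: work / -er
Each morpheme carries meaning
= 2 morphemes


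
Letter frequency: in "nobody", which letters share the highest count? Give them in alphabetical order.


Word: "nobody"
Letter counts:
  'b': 1
  'd': 1
  'n': 1
  'o': 2
  'y': 1
Maximum count = 2
Most frequent = 'o' (2 times each)


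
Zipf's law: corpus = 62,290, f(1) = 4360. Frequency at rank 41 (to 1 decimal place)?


Zipf's law: f(r) = f(1) / r
f(1) = 4360
f(41) = 4360 / 41
= 106.3 occurrences


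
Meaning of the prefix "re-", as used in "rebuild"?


Prefix: re-
As in: rebuild -> re- + build
Meaning = again


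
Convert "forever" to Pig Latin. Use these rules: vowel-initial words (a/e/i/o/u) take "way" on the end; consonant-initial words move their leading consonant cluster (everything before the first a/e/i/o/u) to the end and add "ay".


Word: "forever"
Starts with consonant(s) → move to end, add 'ay'
Consonant cluster: "f"
Pig Latin = "oreverfay"


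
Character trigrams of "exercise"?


Word: "exercise" (length 8)
Number of trigrams = 8 - 3 + 1 = 6
  Position 0: "exe"
  Position 1: "xer"
  Position 2: "erc"
  Position 3: "rci"
  Position 4: "cis"
  Position 5: "ise"
Trigrams = "exe", "xer", "erc", "rci", "cis", "ise"


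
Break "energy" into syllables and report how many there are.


Word: "energy"
Syllable breakdown: en / er / gy
Counting: 3 parts
= 3 syllables


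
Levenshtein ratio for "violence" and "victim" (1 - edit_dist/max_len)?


Word 1: "violence" (length 8)
Word 2: "victim" (length 6)
One optimal edit sequence:
  1. keep 'v'
  2. keep 'i'
  3. delete 'o'  (+1)
  4. delete 'l'  (+1)
  5. substitute 'e' -> 'c'  (+1)
  6. substitute 'n' -> 't'  (+1)
  7. substitute 'c' -> 'i'  (+1)
  8. substitute 'e' -> 'm'  (+1)
Edit distance = 6
Max length = max(8, 6) = 8
Similarity = 1 - 6/8
= 0.2500


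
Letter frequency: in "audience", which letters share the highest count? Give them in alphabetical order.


Word: "audience"
Letter counts:
  'a': 1
  'c': 1
  'd': 1
  'e': 2
  'i': 1
  'n': 1
  'u': 1
Maximum count = 2
Most frequent = 'e' (2 times each)


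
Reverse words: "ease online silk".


Original: "ease online silk"
Words (1..n): ease | online | silk
Reversed (n..1): silk | online | ease
Result = "silk online ease"


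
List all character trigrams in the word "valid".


Word: "valid" (length 5)
Number of trigrams = 5 - 3 + 1 = 3
  Position 0: "val"
  Position 1: "ali"
  Position 2: "lid"
Trigrams = "val", "ali", "lid"


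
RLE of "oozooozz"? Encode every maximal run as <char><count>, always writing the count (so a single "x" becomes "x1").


String: "oozooozz"
Scanning for consecutive runs:
  'o' x 2
  'z' x 1
  'o' x 3
  'z' x 2
RLE = "o2z1o3z2"


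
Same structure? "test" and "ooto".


Pattern of "test": [0, 1, 2, 0]
Pattern of "ooto": [0, 0, 1, 0]
Patterns do not match
Same pattern = No


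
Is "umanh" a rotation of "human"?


Word: "human", Candidate: "umanh"
Method: check if candidate is substring of word+word
"humanhuman" contains "umanh"? Yes
Is rotation = Yes


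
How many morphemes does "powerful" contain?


Word: "powerful"
Morphemes: power / -ful
Each morpheme carries meaning
= 2 morphemes


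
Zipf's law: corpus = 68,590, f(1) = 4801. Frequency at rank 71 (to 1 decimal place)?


Zipf's law: f(r) = f(1) / r
f(1) = 4801
f(71) = 4801 / 71
= 67.6 occurrences


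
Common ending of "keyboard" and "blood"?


Word 1: "keyboard"
Word 2: "blood"
Comparing from end:
  Pos -1: 'd' == 'd'
  Pos -2: 'r' != 'o' (stop)
LCS = "d" (length 1)


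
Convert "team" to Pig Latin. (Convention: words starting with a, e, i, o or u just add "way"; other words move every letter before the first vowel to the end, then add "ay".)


Word: "team"
Starts with consonant(s) → move to end, add 'ay'
Consonant cluster: "t"
Pig Latin = "eamtay"


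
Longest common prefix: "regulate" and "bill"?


Word 1: "regulate"
Word 2: "bill"
Comparing from start:
  Pos 0: 'r' != 'b' (stop)
LCP = "" (length 0)


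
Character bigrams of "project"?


Word: "project" (length 7)
Number of bigrams = 7 - 2 + 1 = 6
  Position 0: "pr"
  Position 1: "ro"
  Position 2: "oj"
  Position 3: "je"
  Position 4: "ec"
  Position 5: "ct"
Bigrams = "pr", "ro", "oj", "je", "ec", "ct"


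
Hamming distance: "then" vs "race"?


Comparing character by character (same length = 4):
  Pos 0: 't' vs 'r' !=
  Pos 1: 'h' vs 'a' !=
  Pos 2: 'e' vs 'c' !=
  Pos 3: 'n' vs 'e' !=
Hamming distance = 4


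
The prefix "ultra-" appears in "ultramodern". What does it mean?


Prefix: ultra-
Example: ultramodern (ultra- + modern)
Meaning = beyond


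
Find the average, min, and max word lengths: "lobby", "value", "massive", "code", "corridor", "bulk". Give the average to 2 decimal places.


Lengths: "lobby"=5, "value"=5, "massive"=7, "code"=4, "corridor"=8, "bulk"=4
Sum = 33, Count = 6
Average = 33/6 = 5.50
= avg=5.50, min=4, max=8


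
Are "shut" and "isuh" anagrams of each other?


Word 1: "shut" → sorted: hstu
Word 2: "isuh" → sorted: hisu
Same letters? hstu != hisu
Anagram = No


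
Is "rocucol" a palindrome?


Word: "rocucol"
Reversed: "locucor"
Forward == Backward? rocucol != locucor
Palindrome = No


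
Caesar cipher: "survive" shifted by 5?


Word: "survive"
Shift: 5
Each letter → (letter + shift) mod 26:
  's' (18) + 5 = 23 → 'x'
  'u' (20) + 5 = 25 → 'z'
  'r' (17) + 5 = 22 → 'w'
  'v' (21) + 5 = 0 → 'a'
  'i' (8) + 5 = 13 → 'n'
  'v' (21) + 5 = 0 → 'a'
  'e' (4) + 5 = 9 → 'j'
Result = "xzwanaj"


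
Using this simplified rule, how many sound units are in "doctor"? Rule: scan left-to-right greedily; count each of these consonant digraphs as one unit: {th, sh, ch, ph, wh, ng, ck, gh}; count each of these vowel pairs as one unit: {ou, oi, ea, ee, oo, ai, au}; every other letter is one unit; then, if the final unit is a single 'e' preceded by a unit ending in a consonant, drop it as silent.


Word: "doctor" (6 letters)
Left-to-right scan:
  1. 'd' (letter)
  2. 'o' (letter)
  3. 'c' (letter)
  4. 't' (letter)
  5. 'o' (letter)
  6. 'r' (letter)
Units from scan: 6
Sound units = 6 units


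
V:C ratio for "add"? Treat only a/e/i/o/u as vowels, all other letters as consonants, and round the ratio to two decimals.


Word: "add"
Vowels (a,e,i,o,u): 1
Consonants: 2
Ratio = 1/2
= 0.50


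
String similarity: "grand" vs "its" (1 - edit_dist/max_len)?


Word 1: "grand" (length 5)
Word 2: "its" (length 3)
One optimal edit sequence:
  1. delete 'g'  (+1)
  2. delete 'r'  (+1)
  3. substitute 'a' -> 'i'  (+1)
  4. substitute 'n' -> 't'  (+1)
  5. substitute 'd' -> 's'  (+1)
Edit distance = 5
Max length = max(5, 3) = 5
Similarity = 1 - 5/5
= 0.0000


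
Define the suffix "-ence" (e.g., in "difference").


Suffix: -ence
Example: difference = differ + -ence
Meaning = state of


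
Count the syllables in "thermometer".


Word: "thermometer"
Syllable breakdown: ther | mom | e | ter
Counting: 4 parts
= 4 syllables


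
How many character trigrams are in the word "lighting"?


Word: "lighting" (length 8)
Number of 3-grams = length - 3 + 1 = 8 - 3 + 1
= 6


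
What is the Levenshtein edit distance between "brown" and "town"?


Word 1: "brown" (length 5)
Word 2: "town" (length 4)
One optimal edit sequence (insert/delete/substitute each cost 1):
  1. delete 'b'  (+1)
  2. substitute 'r' -> 't'  (+1)
  3. keep 'o'
  4. keep 'w'
  5. keep 'n'
Total edit operations: 2
Edit distance = 2


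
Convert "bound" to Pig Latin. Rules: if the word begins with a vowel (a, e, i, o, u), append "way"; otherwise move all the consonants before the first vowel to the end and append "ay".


Word: "bound"
Starts with consonant(s) → move to end, add 'ay'
Consonant cluster: "b"
Pig Latin = "oundbay"


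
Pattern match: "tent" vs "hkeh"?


Pattern of "tent": [0, 1, 2, 0]
Pattern of "hkeh": [0, 1, 2, 0]
Patterns match
Same pattern = Yes


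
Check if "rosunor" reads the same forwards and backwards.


Word: "rosunor"
Reversed: "ronusor"
Forward == Backward? rosunor != ronusor
Palindrome = No


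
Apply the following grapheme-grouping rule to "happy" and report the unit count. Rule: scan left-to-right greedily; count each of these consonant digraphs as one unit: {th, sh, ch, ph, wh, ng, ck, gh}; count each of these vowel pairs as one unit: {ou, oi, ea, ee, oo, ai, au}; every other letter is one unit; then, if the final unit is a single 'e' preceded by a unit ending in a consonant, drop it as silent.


Word: "happy" (5 letters)
Left-to-right scan:
  1. 'h' (letter)
  2. 'a' (letter)
  3. 'p' (letter)
  4. 'p' (letter)
  5. 'y' (letter)
Units from scan: 5
Sound units = 5 units


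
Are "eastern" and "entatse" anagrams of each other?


Word 1: "eastern" → sorted: aeenrst
Word 2: "entatse" → sorted: aeenstt
Same letters? aeenrst != aeenstt
Anagram = No


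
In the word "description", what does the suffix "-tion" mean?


Suffix: -tion
Example: description (describe + -tion, with a spelling change)
Meaning = act or process


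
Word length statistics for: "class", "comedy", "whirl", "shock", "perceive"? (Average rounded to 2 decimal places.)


Lengths: "class"=5, "comedy"=6, "whirl"=5, "shock"=5, "perceive"=8
Sum = 29, Count = 5
Average = 29/5 = 5.80
= avg=5.80, min=5, max=8


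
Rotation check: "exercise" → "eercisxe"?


Word: "exercise", Candidate: "eercisxe"
Method: check if candidate is substring of word+word
"exerciseexercise" contains "eercisxe"? No
Is rotation = No


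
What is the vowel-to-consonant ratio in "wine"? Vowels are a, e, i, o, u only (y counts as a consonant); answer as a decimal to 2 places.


Word: "wine"
Vowels (a,e,i,o,u): 2
Consonants: 2
Ratio = 2/2
= 1.00


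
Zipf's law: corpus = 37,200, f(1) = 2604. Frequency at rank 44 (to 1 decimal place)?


Zipf's law: f(r) = f(1) / r
f(1) = 2604
f(44) = 2604 / 44
= 59.2 occurrences


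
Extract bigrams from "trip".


Word: "trip" (length 4)
Number of bigrams = 4 - 2 + 1 = 3
  Position 0: "tr"
  Position 1: "ri"
  Position 2: "ip"
Bigrams = "tr", "ri", "ip"


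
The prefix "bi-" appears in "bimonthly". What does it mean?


Prefix: bi-
Example: bimonthly = bi- + monthly
Meaning = two


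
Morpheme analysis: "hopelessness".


Word: "hopelessness"
Morphemes: hope + -less + -ness
Each morpheme carries meaning
= 3 morphemes


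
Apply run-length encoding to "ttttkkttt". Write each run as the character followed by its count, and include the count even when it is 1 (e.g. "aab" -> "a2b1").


String: "ttttkkttt"
Scanning for consecutive runs:
  't' x 4
  'k' x 2
  't' x 3
RLE = "t4k2t3"


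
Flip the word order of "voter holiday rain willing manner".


Original: "voter holiday rain willing manner"
Words (1..n): voter | holiday | rain | willing | manner
Reversed (n..1): manner | willing | rain | holiday | voter
Result = "manner willing rain holiday voter"


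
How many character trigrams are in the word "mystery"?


Word: "mystery" (length 7)
Number of 3-grams = length - 3 + 1 = 7 - 3 + 1
= 5


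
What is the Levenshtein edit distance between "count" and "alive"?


Word 1: "count" (length 5)
Word 2: "alive" (length 5)
One optimal edit sequence (insert/delete/substitute each cost 1):
  1. substitute 'c' -> 'a'  (+1)
  2. substitute 'o' -> 'l'  (+1)
  3. substitute 'u' -> 'i'  (+1)
  4. substitute 'n' -> 'v'  (+1)
  5. substitute 't' -> 'e'  (+1)
Total edit operations: 5
Edit distance = 5


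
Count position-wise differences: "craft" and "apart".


Comparing character by character (same length = 5):
  Pos 0: 'c' vs 'a' !=
  Pos 1: 'r' vs 'p' !=
  Pos 2: 'a' vs 'a' =
  Pos 3: 'f' vs 'r' !=
  Pos 4: 't' vs 't' =
Hamming distance = 3


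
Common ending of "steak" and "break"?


Word 1: "steak"
Word 2: "break"
Comparing from end:
  Pos -1: 'k' == 'k'
  Pos -2: 'a' == 'a'
  Pos -3: 'e' == 'e'
  Pos -4: 't' != 'r' (stop)
LCS = "eak" (length 3)


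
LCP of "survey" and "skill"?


Word 1: "survey"
Word 2: "skill"
Comparing from start:
  Pos 0: 's' == 's'
  Pos 1: 'u' != 'k' (stop)
LCP = "s" (length 1)


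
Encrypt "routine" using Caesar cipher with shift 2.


Word: "routine"
Shift: 2
Each letter → (letter + shift) mod 26:
  'r' (17) + 2 = 19 → 't'
  'o' (14) + 2 = 16 → 'q'
  'u' (20) + 2 = 22 → 'w'
  't' (19) + 2 = 21 → 'v'
  'i' (8) + 2 = 10 → 'k'
  'n' (13) + 2 = 15 → 'p'
  'e' (4) + 2 = 6 → 'g'
Result = "tqwvkpg"


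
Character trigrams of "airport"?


Word: "airport" (length 7)
Number of trigrams = 7 - 3 + 1 = 5
  Position 0: "air"
  Position 1: "irp"
  Position 2: "rpo"
  Position 3: "por"
  Position 4: "ort"
Trigrams = "air", "irp", "rpo", "por", "ort"


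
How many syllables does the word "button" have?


Word: "button"
Syllable breakdown: but / ton
Counting: 2 parts
= 2 syllables


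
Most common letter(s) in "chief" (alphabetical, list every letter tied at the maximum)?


Word: "chief"
Letter counts:
  'c': 1
  'e': 1
  'f': 1
  'h': 1
  'i': 1
Maximum count = 1
Most frequent = 'c', 'e', 'f', 'h', 'i' (1 time each)


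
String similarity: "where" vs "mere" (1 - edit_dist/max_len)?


Word 1: "where" (length 5)
Word 2: "mere" (length 4)
One optimal edit sequence:
  1. delete 'w'  (+1)
  2. substitute 'h' -> 'm'  (+1)
  3. keep 'e'
  4. keep 'r'
  5. keep 'e'
Edit distance = 2
Max length = max(5, 4) = 5
Similarity = 1 - 2/5
= 0.6000


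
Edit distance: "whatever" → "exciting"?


Word 1: "whatever" (length 8)
Word 2: "exciting" (length 8)
One optimal edit sequence (insert/delete/substitute each cost 1):
  1. substitute 'w' -> 'e'  (+1)
  2. substitute 'h' -> 'x'  (+1)
  3. substitute 'a' -> 'c'  (+1)
  4. substitute 't' -> 'i'  (+1)
  5. substitute 'e' -> 't'  (+1)
  6. substitute 'v' -> 'i'  (+1)
  7. substitute 'e' -> 'n'  (+1)
  8. substitute 'r' -> 'g'  (+1)
Total edit operations: 8
Edit distance = 8


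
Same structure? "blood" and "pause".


Pattern of "blood": [0, 1, 2, 2, 3]
Pattern of "pause": [0, 1, 2, 3, 4]
Patterns do not match
Same pattern = No


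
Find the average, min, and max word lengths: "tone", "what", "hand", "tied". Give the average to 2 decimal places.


Lengths: "tone"=4, "what"=4, "hand"=4, "tied"=4
Sum = 16, Count = 4
Average = 16/4 = 4.00
= avg=4.00, min=4, max=4


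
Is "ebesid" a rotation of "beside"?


Word: "beside", Candidate: "ebesid"
Method: check if candidate is substring of word+word
"besidebeside" contains "ebesid"? Yes
Is rotation = Yes


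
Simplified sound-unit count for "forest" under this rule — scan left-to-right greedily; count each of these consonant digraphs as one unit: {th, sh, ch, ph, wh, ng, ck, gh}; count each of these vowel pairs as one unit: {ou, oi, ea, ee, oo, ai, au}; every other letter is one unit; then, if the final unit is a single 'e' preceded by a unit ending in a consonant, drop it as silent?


Word: "forest" (6 letters)
Left-to-right scan:
  (1) 'f' (letter)
  (2) 'o' (letter)
  (3) 'r' (letter)
  (4) 'e' (letter)
  (5) 's' (letter)
  (6) 't' (letter)
Units from scan: 6
Sound units = 6 units


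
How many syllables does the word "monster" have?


Word: "monster"
Syllable breakdown: mon / ster
Counting: 2 parts
= 2 syllables


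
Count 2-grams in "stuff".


Word: "stuff" (length 5)
Number of 2-grams = length - 2 + 1 = 5 - 2 + 1
= 4


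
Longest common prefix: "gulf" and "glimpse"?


Word 1: "gulf"
Word 2: "glimpse"
Comparing from start:
  Pos 0: 'g' == 'g'
  Pos 1: 'u' != 'l' (stop)
LCP = "g" (length 1)


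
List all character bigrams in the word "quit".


Word: "quit" (length 4)
Number of bigrams = 4 - 2 + 1 = 3
  Position 0: "qu"
  Position 1: "ui"
  Position 2: "it"
Bigrams = "qu", "ui", "it"


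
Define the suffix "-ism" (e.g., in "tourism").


Suffix: -ism
Example: tourism (tour + -ism)
Meaning = belief / practice


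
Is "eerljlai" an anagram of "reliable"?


Word 1: "reliable" → sorted: abeeillr
Word 2: "eerljlai" → sorted: aeeijllr
Same letters? abeeillr != aeeijllr
Anagram = No


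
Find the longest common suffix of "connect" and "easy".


Word 1: "connect"
Word 2: "easy"
Comparing from end:
  Pos -1: 't' != 'y' (stop)
LCS = "" (length 0)


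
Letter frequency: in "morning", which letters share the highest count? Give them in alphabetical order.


Word: "morning"
Letter counts:
  'g': 1
  'i': 1
  'm': 1
  'n': 2
  'o': 1
  'r': 1
Maximum count = 2
Most frequent = 'n' (2 times each)


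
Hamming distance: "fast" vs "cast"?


Comparing character by character (same length = 4):
  Pos 0: 'f' vs 'c' !=
  Pos 1: 'a' vs 'a' =
  Pos 2: 's' vs 's' =
  Pos 3: 't' vs 't' =
Hamming distance = 1


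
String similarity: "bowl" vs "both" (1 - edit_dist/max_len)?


Word 1: "bowl" (length 4)
Word 2: "both" (length 4)
One optimal edit sequence:
  1. keep 'b'
  2. keep 'o'
  3. substitute 'w' -> 't'  (+1)
  4. substitute 'l' -> 'h'  (+1)
Edit distance = 2
Max length = max(4, 4) = 4
Similarity = 1 - 2/4
= 0.5000


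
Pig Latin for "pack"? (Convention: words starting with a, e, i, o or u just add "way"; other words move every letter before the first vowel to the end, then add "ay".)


Word: "pack"
Starts with consonant(s) → move to end, add 'ay'
Consonant cluster: "p"
Pig Latin = "ackpay"


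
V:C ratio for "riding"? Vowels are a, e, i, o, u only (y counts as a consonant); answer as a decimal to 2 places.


Word: "riding"
Vowels (a,e,i,o,u): 2
Consonants: 4
Ratio = 2/4
= 0.50


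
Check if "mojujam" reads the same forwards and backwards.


Word: "mojujam"
Reversed: "majujom"
Forward == Backward? mojujam != majujom
Palindrome = No


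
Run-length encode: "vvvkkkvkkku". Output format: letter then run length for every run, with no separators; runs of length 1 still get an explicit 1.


String: "vvvkkkvkkku"
Scanning for consecutive runs:
  'v' x 3
  'k' x 3
  'v' x 1
  'k' x 3
  'u' x 1
RLE = "v3k3v1k3u1"


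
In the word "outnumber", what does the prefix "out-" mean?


Prefix: out-
Example: outnumber = out- + number
Meaning = surpass


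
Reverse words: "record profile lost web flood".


Original: "record profile lost web flood"
Words (1..n): record | profile | lost | web | flood
Reversed (n..1): flood | web | lost | profile | record
Result = "flood web lost profile record"


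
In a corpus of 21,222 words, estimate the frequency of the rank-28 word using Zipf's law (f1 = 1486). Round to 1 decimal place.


Zipf's law: f(r) = f(1) / r
f(1) = 1486
f(28) = 1486 / 28
= 53.1 occurrences


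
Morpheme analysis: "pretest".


Word: "pretest"
Morphemes: pre- + test
Each morpheme carries meaning
= 2 morphemes


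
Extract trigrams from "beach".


Word: "beach" (length 5)
Number of trigrams = 5 - 3 + 1 = 3
  Position 0: "bea"
  Position 1: "eac"
  Position 2: "ach"
Trigrams = "bea", "eac", "ach"


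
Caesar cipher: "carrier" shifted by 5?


Word: "carrier"
Shift: 5
Each letter → (letter + shift) mod 26:
  'c' (2) + 5 = 7 → 'h'
  'a' (0) + 5 = 5 → 'f'
  'r' (17) + 5 = 22 → 'w'
  'r' (17) + 5 = 22 → 'w'
  'i' (8) + 5 = 13 → 'n'
  'e' (4) + 5 = 9 → 'j'
  'r' (17) + 5 = 22 → 'w'
Result = "hfwwnjw"


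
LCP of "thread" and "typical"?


Word 1: "thread"
Word 2: "typical"
Comparing from start:
  Pos 0: 't' == 't'
  Pos 1: 'h' != 'y' (stop)
LCP = "t" (length 1)


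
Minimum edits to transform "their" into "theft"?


Word 1: "their" (length 5)
Word 2: "theft" (length 5)
One optimal edit sequence (insert/delete/substitute each cost 1):
  1. keep 't'
  2. keep 'h'
  3. keep 'e'
  4. substitute 'i' -> 'f'  (+1)
  5. substitute 'r' -> 't'  (+1)
Total edit operations: 2
Edit distance = 2


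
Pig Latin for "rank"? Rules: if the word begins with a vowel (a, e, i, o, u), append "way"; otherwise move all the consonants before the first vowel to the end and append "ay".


Word: "rank"
Starts with consonant(s) → move to end, add 'ay'
Consonant cluster: "r"
Pig Latin = "ankray"


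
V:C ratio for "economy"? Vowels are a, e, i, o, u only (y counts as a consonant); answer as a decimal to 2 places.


Word: "economy"
Vowels (a,e,i,o,u): 3
Consonants: 4
Ratio = 3/4
= 0.75
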